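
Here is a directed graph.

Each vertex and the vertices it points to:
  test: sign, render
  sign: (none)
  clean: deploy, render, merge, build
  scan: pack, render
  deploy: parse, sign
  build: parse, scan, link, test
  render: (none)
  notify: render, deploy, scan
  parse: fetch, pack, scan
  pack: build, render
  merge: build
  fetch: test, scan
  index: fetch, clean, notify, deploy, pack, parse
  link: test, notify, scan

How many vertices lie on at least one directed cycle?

A vertex is on a directed cycle iff it belongs to a strongly connected component of size ≥ 2 (or has a self-loop).
The vertices on cycles are {link, pack, scan, build, fetch, parse, deploy, notify} — 8 in total.

8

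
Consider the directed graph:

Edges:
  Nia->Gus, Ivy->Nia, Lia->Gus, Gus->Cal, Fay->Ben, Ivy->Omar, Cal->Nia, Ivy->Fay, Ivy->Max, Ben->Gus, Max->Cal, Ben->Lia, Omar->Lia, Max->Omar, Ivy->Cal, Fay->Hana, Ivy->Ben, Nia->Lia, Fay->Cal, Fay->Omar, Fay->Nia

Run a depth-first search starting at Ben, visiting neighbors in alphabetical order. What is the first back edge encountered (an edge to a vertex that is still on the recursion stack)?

Nia→Gus

DFS from Ben (visiting neighbors in alphabetical order); mark gray on enter, black on exit:
Ben gray
  Gus gray
    Cal gray
      Nia gray
        Nia→Gus: Gus is gray → back edge
First back edge: Nia → Gus.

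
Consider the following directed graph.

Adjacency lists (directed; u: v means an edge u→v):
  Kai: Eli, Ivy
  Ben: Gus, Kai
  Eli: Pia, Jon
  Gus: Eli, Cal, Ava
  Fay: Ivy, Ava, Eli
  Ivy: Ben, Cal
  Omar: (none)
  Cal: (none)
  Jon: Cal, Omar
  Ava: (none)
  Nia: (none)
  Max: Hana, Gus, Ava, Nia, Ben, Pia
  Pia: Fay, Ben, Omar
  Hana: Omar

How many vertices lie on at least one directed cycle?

7

A vertex is on a directed cycle iff it belongs to a strongly connected component of size ≥ 2 (or has a self-loop).
The vertices on cycles are {Ben, Eli, Fay, Gus, Ivy, Kai, Pia} — 7 in total.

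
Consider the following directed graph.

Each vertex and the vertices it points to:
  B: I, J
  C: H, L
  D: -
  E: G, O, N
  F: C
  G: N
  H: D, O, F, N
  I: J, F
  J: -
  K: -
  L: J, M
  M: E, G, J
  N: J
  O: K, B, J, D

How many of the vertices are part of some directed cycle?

A vertex is on a directed cycle iff it belongs to a strongly connected component of size ≥ 2 (or has a self-loop).
The vertices on cycles are {B, C, E, F, H, I, L, M, O} — 9 in total.

9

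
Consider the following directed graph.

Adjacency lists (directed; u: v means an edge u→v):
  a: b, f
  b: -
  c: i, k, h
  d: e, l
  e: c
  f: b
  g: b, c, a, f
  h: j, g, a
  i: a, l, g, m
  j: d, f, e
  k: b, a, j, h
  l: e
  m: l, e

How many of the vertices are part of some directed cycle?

10

A vertex is on a directed cycle iff it belongs to a strongly connected component of size ≥ 2 (or has a self-loop).
The vertices on cycles are {c, d, e, g, h, i, j, k, l, m} — 10 in total.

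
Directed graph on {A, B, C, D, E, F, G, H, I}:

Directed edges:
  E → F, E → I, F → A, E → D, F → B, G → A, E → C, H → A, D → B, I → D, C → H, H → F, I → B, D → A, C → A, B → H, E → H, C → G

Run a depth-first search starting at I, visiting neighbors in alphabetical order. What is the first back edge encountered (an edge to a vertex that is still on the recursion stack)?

F→B

DFS from I (visiting neighbors in alphabetical order); mark gray on enter, black on exit:
I gray
  B gray
    H gray
      A gray
      A black
      F gray
        F→A: A black — skip
        F→B: B is gray → back edge
First back edge: F → B.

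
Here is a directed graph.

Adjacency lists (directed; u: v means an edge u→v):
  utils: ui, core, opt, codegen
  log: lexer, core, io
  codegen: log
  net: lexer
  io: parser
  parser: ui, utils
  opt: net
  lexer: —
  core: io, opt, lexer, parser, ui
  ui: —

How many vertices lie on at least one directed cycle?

6

A vertex is on a directed cycle iff it belongs to a strongly connected component of size ≥ 2 (or has a self-loop).
The vertices on cycles are {io, log, core, utils, parser, codegen} — 6 in total.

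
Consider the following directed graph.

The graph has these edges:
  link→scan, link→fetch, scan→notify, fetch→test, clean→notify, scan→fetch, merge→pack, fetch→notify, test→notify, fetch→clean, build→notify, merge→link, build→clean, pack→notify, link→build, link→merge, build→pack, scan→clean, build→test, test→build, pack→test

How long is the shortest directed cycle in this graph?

2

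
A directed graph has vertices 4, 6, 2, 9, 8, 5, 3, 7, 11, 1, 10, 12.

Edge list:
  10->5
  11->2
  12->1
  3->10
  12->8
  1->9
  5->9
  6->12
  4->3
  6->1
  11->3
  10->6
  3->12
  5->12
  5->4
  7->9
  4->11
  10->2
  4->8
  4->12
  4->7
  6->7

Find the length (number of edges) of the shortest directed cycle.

For each vertex v, BFS finds the shortest path from v back to v.
The shortest such closed walk is 4 → 3 → 10 → 5 → 4, length 4.

4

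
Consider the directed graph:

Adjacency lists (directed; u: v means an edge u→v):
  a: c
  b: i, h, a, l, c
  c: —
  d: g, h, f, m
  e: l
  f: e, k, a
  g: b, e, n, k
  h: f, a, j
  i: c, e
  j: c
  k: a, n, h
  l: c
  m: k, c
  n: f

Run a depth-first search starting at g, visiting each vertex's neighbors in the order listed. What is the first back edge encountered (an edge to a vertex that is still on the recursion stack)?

DFS from g (visiting each vertex's neighbors in the order listed); mark gray on enter, black on exit:
g gray
  b gray
    i gray
      c gray
      c black
      e gray
        l gray
          l→c: c black — skip
        l black
      e black
    i black
    h gray
      f gray
        f→e: e black — skip
        k gray
          a gray
            a→c: c black — skip
          a black
          n gray
            n→f: f is gray → back edge
First back edge: n → f.

n→f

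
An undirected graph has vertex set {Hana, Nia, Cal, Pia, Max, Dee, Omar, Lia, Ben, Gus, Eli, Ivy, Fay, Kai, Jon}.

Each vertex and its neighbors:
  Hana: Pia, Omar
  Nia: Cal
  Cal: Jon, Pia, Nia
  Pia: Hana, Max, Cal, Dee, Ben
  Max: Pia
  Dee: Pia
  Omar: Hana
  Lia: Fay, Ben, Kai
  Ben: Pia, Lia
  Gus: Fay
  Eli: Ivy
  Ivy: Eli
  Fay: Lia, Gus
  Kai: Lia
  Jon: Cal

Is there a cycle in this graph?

DFS, tracking each vertex's parent; an edge to a visited non-parent vertex closes a cycle.
Start from Eli:
visit Eli (parent –)
  visit Ivy (parent Eli)
    Ivy–Eli: parent, skip
visit Hana (parent –)
  visit Pia (parent Hana)
    Pia–Hana: parent, skip
    visit Max (parent Pia)
      Max–Pia: parent, skip
    visit Cal (parent Pia)
      visit Jon (parent Cal)
        Jon–Cal: parent, skip
      Cal–Pia: parent, skip
      visit Nia (parent Cal)
        Nia–Cal: parent, skip
    visit Dee (parent Pia)
      Dee–Pia: parent, skip
    visit Ben (parent Pia)
      Ben–Pia: parent, skip
      visit Lia (parent Ben)
        visit Fay (parent Lia)
          Fay–Lia: parent, skip
          visit Gus (parent Fay)
            Gus–Fay: parent, skip
        Lia–Ben: parent, skip
        visit Kai (parent Lia)
          Kai–Lia: parent, skip
  visit Omar (parent Hana)
    Omar–Hana: parent, skip
No non-parent visited neighbor found — the graph is a forest.

No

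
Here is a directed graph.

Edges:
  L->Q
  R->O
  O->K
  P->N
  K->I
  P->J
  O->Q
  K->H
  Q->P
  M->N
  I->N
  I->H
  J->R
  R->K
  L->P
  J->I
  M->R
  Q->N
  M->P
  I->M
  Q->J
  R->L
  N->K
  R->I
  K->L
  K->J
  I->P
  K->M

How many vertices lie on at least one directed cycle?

A vertex is on a directed cycle iff it belongs to a strongly connected component of size ≥ 2 (or has a self-loop).
The vertices on cycles are {I, J, K, L, M, N, O, P, Q, R} — 10 in total.

10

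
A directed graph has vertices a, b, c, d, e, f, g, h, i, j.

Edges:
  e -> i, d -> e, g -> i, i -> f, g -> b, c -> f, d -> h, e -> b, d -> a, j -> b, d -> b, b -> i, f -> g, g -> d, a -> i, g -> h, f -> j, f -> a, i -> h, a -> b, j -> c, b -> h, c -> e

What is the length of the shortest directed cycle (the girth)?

For each vertex v, BFS finds the shortest path from v back to v.
The shortest such closed walk is f → j → c → f, length 3.

3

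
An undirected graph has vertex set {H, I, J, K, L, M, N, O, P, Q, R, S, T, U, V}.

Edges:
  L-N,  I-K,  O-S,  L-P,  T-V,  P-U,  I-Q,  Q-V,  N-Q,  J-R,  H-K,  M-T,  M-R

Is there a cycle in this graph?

DFS, tracking each vertex's parent; an edge to a visited non-parent vertex closes a cycle.
Start from N:
visit N (parent –)
  visit L (parent N)
    visit P (parent L)
      P–L: parent, skip
      visit U (parent P)
        U–P: parent, skip
    L–N: parent, skip
  visit Q (parent N)
    visit I (parent Q)
      I–Q: parent, skip
      visit K (parent I)
        visit H (parent K)
          H–K: parent, skip
        K–I: parent, skip
    Q–N: parent, skip
    visit V (parent Q)
      visit T (parent V)
        T–V: parent, skip
        visit M (parent T)
          visit R (parent M)
            visit J (parent R)
              J–R: parent, skip
            R–M: parent, skip
          M–T: parent, skip
      V–Q: parent, skip
visit O (parent –)
  visit S (parent O)
    S–O: parent, skip
No non-parent visited neighbor found — the graph is a forest.

No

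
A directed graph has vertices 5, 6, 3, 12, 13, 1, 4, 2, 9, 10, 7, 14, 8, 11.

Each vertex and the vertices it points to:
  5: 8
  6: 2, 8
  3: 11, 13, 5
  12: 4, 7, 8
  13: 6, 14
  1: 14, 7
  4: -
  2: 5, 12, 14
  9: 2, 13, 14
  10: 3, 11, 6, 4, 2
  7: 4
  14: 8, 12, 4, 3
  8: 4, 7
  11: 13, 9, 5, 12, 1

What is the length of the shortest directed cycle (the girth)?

For each vertex v, BFS finds the shortest path from v back to v.
The shortest such closed walk is 3 → 13 → 14 → 3, length 3.

3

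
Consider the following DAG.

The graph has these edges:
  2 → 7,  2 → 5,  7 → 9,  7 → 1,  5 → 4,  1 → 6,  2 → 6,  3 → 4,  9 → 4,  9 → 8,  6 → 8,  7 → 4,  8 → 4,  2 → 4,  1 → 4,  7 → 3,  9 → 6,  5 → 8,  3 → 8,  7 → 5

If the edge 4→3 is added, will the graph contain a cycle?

Adding 4→3 creates a cycle iff 3 can already reach 4.
Path from 3: 3 → 4.
So 3 → … → 4 → 3 is a cycle.

Yes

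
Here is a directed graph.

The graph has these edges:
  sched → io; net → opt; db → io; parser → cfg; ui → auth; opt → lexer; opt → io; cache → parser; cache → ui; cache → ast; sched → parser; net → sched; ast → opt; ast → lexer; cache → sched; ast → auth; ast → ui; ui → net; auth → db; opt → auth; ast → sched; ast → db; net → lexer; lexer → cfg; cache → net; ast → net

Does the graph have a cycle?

No

DFS with white/gray/black marking, starting from net:
net gray
  sched gray
    io gray
    io black
    parser gray
      cfg gray
      cfg black
    parser black
  sched black
  opt gray
    opt→io: io black — skip
    lexer gray
      lexer→cfg: cfg black — skip
    lexer black
    auth gray
      db gray
        db→io: io black — skip
      db black
    auth black
  opt black
  net→lexer: lexer black — skip
net black
ast gray
  ast→auth: auth black — skip
  ast→sched: sched black — skip
  ui gray
    ui→auth: auth black — skip
    ui→net: net black — skip
  ui black
  ast→lexer: lexer black — skip
  ast→opt: opt black — skip
  ast→db: db black — skip
  ast→net: net black — skip
ast black
cache gray
  cache→parser: parser black — skip
  cache→net: net black — skip
  cache→ui: ui black — skip
  cache→sched: sched black — skip
  cache→ast: ast black — skip
cache black
Every edge goes to a white or black vertex — no back edge, so the graph is acyclic.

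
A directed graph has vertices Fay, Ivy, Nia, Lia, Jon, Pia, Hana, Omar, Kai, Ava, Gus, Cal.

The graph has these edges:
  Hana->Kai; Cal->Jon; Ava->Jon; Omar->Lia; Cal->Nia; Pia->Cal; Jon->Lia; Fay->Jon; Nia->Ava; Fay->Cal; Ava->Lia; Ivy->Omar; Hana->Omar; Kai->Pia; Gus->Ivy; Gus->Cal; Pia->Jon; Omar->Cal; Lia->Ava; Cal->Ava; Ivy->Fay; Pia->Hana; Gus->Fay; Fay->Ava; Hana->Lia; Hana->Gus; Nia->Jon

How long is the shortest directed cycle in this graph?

For each vertex v, BFS finds the shortest path from v back to v.
The shortest such closed walk is Lia → Ava → Lia, length 2.

2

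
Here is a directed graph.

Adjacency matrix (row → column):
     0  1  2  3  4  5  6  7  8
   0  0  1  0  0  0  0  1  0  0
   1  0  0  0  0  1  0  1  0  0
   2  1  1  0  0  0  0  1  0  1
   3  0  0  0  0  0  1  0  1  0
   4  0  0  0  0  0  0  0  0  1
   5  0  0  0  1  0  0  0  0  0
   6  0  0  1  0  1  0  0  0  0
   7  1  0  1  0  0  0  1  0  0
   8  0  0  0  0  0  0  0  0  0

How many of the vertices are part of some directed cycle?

6

A vertex is on a directed cycle iff it belongs to a strongly connected component of size ≥ 2 (or has a self-loop).
The vertices on cycles are {0, 1, 2, 3, 5, 6} — 6 in total.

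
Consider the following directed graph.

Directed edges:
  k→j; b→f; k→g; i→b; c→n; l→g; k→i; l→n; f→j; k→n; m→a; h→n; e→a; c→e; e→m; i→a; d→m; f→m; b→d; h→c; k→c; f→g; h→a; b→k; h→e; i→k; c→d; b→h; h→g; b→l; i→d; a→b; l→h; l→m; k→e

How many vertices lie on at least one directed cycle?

11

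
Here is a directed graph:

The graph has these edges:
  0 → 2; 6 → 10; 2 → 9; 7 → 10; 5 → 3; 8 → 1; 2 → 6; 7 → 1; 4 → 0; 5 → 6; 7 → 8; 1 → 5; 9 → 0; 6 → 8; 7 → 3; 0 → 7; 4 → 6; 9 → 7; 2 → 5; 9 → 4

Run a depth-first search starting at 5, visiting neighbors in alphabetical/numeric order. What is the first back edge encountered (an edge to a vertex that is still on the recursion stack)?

1→5

DFS from 5 (visiting neighbors in alphabetical/numeric order); mark gray on enter, black on exit:
5 gray
  3 gray
  3 black
  6 gray
    8 gray
      1 gray
        1→5: 5 is gray → back edge
First back edge: 1 → 5.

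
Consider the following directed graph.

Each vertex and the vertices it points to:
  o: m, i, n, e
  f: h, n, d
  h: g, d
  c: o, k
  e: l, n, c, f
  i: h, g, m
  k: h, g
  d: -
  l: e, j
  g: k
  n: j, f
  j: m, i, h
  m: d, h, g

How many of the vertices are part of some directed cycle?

9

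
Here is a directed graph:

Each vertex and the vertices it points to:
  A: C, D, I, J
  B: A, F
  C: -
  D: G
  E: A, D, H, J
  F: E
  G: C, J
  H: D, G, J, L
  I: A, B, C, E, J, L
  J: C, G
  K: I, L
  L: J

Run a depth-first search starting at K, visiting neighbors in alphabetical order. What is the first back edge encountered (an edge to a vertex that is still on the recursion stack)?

DFS from K (visiting neighbors in alphabetical order); mark gray on enter, black on exit:
K gray
  I gray
    A gray
      C gray
      C black
      D gray
        G gray
          G→C: C black — skip
          J gray
            J→C: C black — skip
            J→G: G is gray → back edge
First back edge: J → G.

J->G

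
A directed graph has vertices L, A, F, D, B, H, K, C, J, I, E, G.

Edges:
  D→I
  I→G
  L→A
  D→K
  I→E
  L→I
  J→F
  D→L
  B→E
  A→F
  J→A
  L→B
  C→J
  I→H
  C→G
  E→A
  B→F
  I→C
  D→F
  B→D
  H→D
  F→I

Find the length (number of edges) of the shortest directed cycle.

For each vertex v, BFS finds the shortest path from v back to v.
The shortest such closed walk is L → B → D → L, length 3.

3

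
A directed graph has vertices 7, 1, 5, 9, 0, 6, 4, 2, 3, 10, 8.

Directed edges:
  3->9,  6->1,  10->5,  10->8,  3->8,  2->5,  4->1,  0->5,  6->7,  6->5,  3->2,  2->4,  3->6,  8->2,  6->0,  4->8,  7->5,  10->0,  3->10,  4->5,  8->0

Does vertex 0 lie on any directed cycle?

No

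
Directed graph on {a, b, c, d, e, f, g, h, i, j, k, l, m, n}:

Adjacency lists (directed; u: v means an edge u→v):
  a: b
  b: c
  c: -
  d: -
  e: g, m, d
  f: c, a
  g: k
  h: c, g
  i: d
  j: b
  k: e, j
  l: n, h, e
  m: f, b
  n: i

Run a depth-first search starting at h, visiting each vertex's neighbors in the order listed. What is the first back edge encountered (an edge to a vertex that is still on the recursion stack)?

e->g

DFS from h (visiting each vertex's neighbors in the order listed); mark gray on enter, black on exit:
h gray
  c gray
  c black
  g gray
    k gray
      e gray
        e→g: g is gray → back edge
First back edge: e → g.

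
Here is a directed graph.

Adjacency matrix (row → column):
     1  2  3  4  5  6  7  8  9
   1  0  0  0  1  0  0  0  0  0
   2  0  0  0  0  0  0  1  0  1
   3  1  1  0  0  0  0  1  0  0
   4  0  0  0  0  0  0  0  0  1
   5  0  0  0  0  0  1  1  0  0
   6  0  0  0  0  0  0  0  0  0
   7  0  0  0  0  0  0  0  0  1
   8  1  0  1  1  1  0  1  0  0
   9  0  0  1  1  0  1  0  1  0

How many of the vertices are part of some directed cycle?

8

A vertex is on a directed cycle iff it belongs to a strongly connected component of size ≥ 2 (or has a self-loop).
The vertices on cycles are {1, 2, 3, 4, 5, 7, 8, 9} — 8 in total.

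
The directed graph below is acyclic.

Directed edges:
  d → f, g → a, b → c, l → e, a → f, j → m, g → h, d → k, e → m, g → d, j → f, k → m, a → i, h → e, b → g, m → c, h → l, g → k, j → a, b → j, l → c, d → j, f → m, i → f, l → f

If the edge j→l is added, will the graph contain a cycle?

No

Adding j→l creates a cycle iff l can already reach j.
Explore from l: no path reaches j. The graph stays acyclic.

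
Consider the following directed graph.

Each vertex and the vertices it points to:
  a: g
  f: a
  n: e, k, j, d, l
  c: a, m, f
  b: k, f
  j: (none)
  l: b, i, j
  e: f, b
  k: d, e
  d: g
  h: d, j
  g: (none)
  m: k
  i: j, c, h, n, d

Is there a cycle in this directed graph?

Yes

DFS with white/gray/black marking, starting from n:
n gray
  e gray
    f gray
      a gray
        g gray
        g black
      a black
    f black
    b gray
      k gray
        d gray
          d→g: g black — skip
        d black
        k→e: e is gray → back edge
Back edge found, so a cycle exists: e → b → k → e.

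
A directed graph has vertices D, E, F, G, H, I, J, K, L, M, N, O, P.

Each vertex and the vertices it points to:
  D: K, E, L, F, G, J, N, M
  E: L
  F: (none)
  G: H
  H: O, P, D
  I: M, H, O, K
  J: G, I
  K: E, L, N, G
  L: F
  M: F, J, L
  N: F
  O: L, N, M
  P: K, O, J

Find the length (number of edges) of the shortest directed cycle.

For each vertex v, BFS finds the shortest path from v back to v.
The shortest such closed walk is I → M → J → I, length 3.

3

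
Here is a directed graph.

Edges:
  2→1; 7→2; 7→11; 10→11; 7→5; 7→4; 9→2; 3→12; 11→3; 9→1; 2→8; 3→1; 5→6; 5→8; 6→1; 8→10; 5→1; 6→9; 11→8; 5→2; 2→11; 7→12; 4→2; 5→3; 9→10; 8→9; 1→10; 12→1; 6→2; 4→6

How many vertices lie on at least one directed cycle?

8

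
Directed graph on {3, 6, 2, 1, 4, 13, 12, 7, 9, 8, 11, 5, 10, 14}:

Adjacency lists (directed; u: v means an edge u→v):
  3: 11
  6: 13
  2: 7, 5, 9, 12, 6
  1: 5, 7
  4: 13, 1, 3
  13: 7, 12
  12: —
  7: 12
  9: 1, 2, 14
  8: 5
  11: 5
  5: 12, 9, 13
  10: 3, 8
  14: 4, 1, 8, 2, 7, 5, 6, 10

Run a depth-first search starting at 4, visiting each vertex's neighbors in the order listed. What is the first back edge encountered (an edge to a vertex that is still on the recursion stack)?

DFS from 4 (visiting each vertex's neighbors in the order listed); mark gray on enter, black on exit:
4 gray
  13 gray
    7 gray
      12 gray
      12 black
    7 black
    13→12: 12 black — skip
  13 black
  1 gray
    5 gray
      5→12: 12 black — skip
      9 gray
        9→1: 1 is gray → back edge
First back edge: 9 → 1.

9->1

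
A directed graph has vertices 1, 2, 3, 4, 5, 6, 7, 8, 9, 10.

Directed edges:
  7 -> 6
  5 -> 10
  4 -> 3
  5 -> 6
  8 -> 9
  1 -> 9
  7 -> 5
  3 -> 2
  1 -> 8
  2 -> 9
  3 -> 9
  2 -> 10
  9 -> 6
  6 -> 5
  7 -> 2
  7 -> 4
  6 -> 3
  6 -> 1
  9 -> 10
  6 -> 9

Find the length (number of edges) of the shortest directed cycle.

2

For each vertex v, BFS finds the shortest path from v back to v.
The shortest such closed walk is 6 → 9 → 6, length 2.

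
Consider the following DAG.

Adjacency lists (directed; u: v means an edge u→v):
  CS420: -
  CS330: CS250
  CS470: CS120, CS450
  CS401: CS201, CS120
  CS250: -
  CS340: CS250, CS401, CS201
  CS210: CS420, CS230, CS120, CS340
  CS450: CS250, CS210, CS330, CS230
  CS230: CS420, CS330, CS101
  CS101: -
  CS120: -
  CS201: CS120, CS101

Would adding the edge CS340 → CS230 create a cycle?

Adding CS340→CS230 creates a cycle iff CS230 can already reach CS340.
Explore from CS230: no path reaches CS340. The graph stays acyclic.

No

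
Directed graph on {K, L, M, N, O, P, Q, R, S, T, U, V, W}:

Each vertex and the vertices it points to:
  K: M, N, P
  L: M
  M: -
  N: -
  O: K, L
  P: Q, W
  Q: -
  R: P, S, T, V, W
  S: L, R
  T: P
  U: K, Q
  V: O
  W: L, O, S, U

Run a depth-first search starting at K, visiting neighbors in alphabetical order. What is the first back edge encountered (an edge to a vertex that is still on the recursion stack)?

O->K

DFS from K (visiting neighbors in alphabetical order); mark gray on enter, black on exit:
K gray
  M gray
  M black
  N gray
  N black
  P gray
    Q gray
    Q black
    W gray
      L gray
        L→M: M black — skip
      L black
      O gray
        O→K: K is gray → back edge
First back edge: O → K.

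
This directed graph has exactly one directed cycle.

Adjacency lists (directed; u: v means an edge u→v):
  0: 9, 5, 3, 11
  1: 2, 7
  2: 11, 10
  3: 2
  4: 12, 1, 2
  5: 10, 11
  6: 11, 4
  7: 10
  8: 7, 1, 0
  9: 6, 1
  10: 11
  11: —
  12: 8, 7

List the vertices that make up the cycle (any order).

DFS with gray/black marking from 12:
12 gray
  8 gray
    7 gray
      10 gray
        11 gray
        11 black
      10 black
    7 black
    1 gray
      2 gray
        2→11: 11 black — skip
        2→10: 10 black — skip
      2 black
      1→7: 7 black — skip
    1 black
    0 gray
      9 gray
        6 gray
          6→11: 11 black — skip
          4 gray
            4→12: 12 is gray → back edge
Back edge closes the cycle 12 → 8 → 0 → 9 → 6 → 4 → 12; its vertices are {0, 4, 6, 8, 9, 12}.

0, 4, 6, 8, 9, 12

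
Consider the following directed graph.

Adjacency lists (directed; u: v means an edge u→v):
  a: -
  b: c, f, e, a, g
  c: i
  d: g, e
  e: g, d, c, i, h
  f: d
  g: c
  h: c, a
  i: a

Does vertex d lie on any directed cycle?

Yes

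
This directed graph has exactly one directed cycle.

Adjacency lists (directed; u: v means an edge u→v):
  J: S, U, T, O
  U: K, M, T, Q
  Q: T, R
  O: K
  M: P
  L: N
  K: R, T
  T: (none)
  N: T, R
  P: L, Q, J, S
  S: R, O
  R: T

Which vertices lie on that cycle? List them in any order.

J, M, P, U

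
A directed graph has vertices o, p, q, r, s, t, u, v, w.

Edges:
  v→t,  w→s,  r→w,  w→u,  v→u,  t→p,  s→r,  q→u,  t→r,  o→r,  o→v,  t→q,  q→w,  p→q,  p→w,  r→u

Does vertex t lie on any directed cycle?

t lies on a cycle iff there is a path from t back to itself.
Exploring from t, it never reaches itself; equivalently, its strongly connected component is a singleton.

No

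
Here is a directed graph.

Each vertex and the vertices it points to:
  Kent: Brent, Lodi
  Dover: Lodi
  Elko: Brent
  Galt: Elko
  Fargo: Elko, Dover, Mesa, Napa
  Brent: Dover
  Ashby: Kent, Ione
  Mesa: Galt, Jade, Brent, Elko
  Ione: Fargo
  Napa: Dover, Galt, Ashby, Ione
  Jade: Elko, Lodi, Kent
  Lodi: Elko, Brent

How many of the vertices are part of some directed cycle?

8

A vertex is on a directed cycle iff it belongs to a strongly connected component of size ≥ 2 (or has a self-loop).
The vertices on cycles are {Elko, Ione, Lodi, Napa, Ashby, Brent, Dover, Fargo} — 8 in total.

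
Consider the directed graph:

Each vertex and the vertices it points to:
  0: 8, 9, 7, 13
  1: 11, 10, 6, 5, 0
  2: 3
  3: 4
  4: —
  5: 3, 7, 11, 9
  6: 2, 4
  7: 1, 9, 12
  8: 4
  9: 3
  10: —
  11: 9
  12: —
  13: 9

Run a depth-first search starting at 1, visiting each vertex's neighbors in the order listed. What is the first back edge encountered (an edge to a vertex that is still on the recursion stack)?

7→1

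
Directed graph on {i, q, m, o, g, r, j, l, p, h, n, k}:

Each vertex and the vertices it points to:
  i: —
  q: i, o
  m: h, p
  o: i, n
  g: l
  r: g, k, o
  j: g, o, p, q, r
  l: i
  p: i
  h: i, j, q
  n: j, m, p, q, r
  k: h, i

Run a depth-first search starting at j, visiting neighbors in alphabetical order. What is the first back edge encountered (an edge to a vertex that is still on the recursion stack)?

n->j

DFS from j (visiting neighbors in alphabetical order); mark gray on enter, black on exit:
j gray
  g gray
    l gray
      i gray
      i black
    l black
  g black
  o gray
    o→i: i black — skip
    n gray
      n→j: j is gray → back edge
First back edge: n → j.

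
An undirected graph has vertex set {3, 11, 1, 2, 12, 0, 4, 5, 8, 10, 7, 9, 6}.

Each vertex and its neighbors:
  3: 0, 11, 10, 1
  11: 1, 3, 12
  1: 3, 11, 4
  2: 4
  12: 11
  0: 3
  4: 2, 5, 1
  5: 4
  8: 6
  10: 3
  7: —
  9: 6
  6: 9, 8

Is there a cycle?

DFS, tracking each vertex's parent; an edge to a visited non-parent vertex closes a cycle.
Start from 10:
visit 10 (parent –)
  visit 3 (parent 10)
    visit 0 (parent 3)
      0–3: parent, skip
    visit 11 (parent 3)
      visit 1 (parent 11)
        1–3: 3 visited and ≠ parent → cycle
Cycle: 3 – 11 – 1 – 3.

Yes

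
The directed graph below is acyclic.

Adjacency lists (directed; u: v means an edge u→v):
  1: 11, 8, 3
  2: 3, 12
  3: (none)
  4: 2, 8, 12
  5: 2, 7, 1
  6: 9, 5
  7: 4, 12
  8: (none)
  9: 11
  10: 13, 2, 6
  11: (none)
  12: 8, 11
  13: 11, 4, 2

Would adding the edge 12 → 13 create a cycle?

Yes

Adding 12→13 creates a cycle iff 13 can already reach 12.
Path from 13: 13 → 4 → 12.
So 13 → … → 12 → 13 is a cycle.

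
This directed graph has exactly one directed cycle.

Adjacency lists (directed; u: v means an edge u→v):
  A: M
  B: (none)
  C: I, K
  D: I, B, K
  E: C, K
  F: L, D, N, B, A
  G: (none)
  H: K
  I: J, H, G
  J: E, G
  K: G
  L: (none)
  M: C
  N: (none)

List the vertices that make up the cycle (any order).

DFS with gray/black marking from I:
I gray
  J gray
    E gray
      C gray
        C→I: I is gray → back edge
Back edge closes the cycle I → J → E → C → I; its vertices are {C, E, I, J}.

C, E, I, J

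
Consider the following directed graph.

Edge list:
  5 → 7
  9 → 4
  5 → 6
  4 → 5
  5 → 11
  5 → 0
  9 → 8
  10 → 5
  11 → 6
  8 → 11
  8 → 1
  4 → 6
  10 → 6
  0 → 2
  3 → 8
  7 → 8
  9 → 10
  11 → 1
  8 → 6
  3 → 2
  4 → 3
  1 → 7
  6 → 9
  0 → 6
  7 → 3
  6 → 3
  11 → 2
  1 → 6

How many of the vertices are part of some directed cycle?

A vertex is on a directed cycle iff it belongs to a strongly connected component of size ≥ 2 (or has a self-loop).
The vertices on cycles are {0, 1, 3, 4, 5, 6, 7, 8, 9, 10, 11} — 11 in total.

11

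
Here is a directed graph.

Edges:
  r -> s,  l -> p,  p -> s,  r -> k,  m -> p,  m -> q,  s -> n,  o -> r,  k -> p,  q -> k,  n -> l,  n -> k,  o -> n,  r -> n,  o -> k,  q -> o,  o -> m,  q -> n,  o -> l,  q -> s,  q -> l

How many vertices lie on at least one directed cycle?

A vertex is on a directed cycle iff it belongs to a strongly connected component of size ≥ 2 (or has a self-loop).
The vertices on cycles are {k, l, m, n, o, p, q, s} — 8 in total.

8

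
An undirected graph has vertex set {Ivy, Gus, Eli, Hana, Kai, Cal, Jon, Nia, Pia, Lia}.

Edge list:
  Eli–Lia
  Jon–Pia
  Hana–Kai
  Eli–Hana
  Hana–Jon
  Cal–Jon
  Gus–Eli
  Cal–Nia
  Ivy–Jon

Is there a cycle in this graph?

No

DFS, tracking each vertex's parent; an edge to a visited non-parent vertex closes a cycle.
Start from Jon:
visit Jon (parent –)
  visit Ivy (parent Jon)
    Ivy–Jon: parent, skip
  visit Hana (parent Jon)
    Hana–Jon: parent, skip
    visit Kai (parent Hana)
      Kai–Hana: parent, skip
    visit Eli (parent Hana)
      visit Lia (parent Eli)
        Lia–Eli: parent, skip
      visit Gus (parent Eli)
        Gus–Eli: parent, skip
      Eli–Hana: parent, skip
  visit Cal (parent Jon)
    visit Nia (parent Cal)
      Nia–Cal: parent, skip
    Cal–Jon: parent, skip
  visit Pia (parent Jon)
    Pia–Jon: parent, skip
No non-parent visited neighbor found — the graph is a forest.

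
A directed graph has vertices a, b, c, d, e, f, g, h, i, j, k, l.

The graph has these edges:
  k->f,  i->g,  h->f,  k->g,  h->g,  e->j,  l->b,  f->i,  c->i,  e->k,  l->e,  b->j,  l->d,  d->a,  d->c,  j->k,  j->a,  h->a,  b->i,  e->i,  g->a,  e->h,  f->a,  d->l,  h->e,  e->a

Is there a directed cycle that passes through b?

No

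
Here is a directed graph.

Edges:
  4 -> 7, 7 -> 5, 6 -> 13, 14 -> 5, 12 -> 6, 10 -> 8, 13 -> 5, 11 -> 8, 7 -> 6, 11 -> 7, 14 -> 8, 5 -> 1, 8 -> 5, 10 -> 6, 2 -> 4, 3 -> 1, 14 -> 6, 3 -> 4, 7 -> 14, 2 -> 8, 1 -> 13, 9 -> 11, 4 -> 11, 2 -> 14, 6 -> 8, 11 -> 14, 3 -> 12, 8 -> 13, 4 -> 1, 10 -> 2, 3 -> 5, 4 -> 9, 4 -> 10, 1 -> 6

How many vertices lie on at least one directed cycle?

8

A vertex is on a directed cycle iff it belongs to a strongly connected component of size ≥ 2 (or has a self-loop).
The vertices on cycles are {1, 2, 4, 5, 6, 8, 10, 13} — 8 in total.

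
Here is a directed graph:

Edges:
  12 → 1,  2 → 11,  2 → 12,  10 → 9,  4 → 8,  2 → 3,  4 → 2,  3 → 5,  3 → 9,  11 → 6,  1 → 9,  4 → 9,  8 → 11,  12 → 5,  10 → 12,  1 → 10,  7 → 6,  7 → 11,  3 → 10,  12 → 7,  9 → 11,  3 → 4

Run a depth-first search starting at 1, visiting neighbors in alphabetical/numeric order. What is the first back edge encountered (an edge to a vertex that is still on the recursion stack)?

DFS from 1 (visiting neighbors in alphabetical/numeric order); mark gray on enter, black on exit:
1 gray
  9 gray
    11 gray
      6 gray
      6 black
    11 black
  9 black
  10 gray
    10→9: 9 black — skip
    12 gray
      12→1: 1 is gray → back edge
First back edge: 12 → 1.

12→1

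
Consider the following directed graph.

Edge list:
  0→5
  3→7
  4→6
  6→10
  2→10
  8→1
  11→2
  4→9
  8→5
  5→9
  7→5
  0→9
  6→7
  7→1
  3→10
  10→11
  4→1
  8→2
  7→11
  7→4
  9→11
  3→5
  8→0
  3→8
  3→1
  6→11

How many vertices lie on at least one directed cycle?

6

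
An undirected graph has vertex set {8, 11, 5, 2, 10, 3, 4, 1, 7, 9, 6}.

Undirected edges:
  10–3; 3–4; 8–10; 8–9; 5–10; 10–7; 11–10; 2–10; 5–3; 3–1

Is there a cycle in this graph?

DFS, tracking each vertex's parent; an edge to a visited non-parent vertex closes a cycle.
Start from 2:
visit 2 (parent –)
  visit 10 (parent 2)
    visit 7 (parent 10)
      7–10: parent, skip
    visit 5 (parent 10)
      visit 3 (parent 5)
        3–10: 10 visited and ≠ parent → cycle
Cycle: 10 – 5 – 3 – 10.

Yes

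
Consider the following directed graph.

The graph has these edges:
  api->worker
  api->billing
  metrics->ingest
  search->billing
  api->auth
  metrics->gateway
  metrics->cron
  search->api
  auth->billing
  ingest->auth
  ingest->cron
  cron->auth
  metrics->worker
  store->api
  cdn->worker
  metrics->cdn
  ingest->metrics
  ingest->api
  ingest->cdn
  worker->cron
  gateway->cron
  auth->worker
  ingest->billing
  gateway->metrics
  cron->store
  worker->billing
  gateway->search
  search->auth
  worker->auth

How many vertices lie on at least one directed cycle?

A vertex is on a directed cycle iff it belongs to a strongly connected component of size ≥ 2 (or has a self-loop).
The vertices on cycles are {api, auth, cron, store, ingest, worker, gateway, metrics} — 8 in total.

8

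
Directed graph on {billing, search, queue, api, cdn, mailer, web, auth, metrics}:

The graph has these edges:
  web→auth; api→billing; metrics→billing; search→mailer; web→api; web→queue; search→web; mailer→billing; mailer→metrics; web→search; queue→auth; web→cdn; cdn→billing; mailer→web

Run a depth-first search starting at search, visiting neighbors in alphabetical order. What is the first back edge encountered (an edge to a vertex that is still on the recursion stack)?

DFS from search (visiting neighbors in alphabetical order); mark gray on enter, black on exit:
search gray
  mailer gray
    billing gray
    billing black
    metrics gray
      metrics→billing: billing black — skip
    metrics black
    web gray
      api gray
        api→billing: billing black — skip
      api black
      auth gray
      auth black
      cdn gray
        cdn→billing: billing black — skip
      cdn black
      queue gray
        queue→auth: auth black — skip
      queue black
      web→search: search is gray → back edge
First back edge: web → search.

web→search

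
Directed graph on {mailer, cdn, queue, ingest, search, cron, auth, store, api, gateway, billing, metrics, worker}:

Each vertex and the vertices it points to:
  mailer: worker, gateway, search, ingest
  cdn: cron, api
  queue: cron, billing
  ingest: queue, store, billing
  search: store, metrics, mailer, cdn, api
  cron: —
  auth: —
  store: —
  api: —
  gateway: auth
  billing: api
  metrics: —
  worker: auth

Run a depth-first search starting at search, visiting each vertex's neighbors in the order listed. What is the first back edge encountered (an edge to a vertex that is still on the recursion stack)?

mailer->search

DFS from search (visiting each vertex's neighbors in the order listed); mark gray on enter, black on exit:
search gray
  store gray
  store black
  metrics gray
  metrics black
  mailer gray
    worker gray
      auth gray
      auth black
    worker black
    gateway gray
      gateway→auth: auth black — skip
    gateway black
    mailer→search: search is gray → back edge
First back edge: mailer → search.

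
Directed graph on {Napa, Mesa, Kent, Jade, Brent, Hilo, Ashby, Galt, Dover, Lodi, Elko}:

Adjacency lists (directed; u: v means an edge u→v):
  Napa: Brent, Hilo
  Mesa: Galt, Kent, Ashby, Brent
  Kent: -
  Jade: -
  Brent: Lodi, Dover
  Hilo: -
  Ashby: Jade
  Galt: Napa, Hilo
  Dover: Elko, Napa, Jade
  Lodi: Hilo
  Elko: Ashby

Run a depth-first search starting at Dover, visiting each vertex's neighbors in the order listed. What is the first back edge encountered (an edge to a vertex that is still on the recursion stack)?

Brent->Dover

DFS from Dover (visiting each vertex's neighbors in the order listed); mark gray on enter, black on exit:
Dover gray
  Elko gray
    Ashby gray
      Jade gray
      Jade black
    Ashby black
  Elko black
  Napa gray
    Brent gray
      Lodi gray
        Hilo gray
        Hilo black
      Lodi black
      Brent→Dover: Dover is gray → back edge
First back edge: Brent → Dover.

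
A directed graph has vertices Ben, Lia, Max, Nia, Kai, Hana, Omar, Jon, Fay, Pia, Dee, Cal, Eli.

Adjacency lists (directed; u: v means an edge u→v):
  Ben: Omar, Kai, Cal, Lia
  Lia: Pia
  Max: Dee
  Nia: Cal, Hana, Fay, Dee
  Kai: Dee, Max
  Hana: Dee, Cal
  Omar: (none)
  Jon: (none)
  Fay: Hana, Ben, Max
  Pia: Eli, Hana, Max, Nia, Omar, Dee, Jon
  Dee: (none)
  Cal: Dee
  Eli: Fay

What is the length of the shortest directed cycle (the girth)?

5

For each vertex v, BFS finds the shortest path from v back to v.
The shortest such closed walk is Ben → Lia → Pia → Eli → Fay → Ben, length 5.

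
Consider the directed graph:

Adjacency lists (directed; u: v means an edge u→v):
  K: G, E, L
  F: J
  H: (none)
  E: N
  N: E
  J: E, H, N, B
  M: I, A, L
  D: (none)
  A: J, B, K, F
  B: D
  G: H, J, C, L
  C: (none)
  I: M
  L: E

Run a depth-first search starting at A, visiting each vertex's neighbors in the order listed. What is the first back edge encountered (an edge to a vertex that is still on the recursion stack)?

N→E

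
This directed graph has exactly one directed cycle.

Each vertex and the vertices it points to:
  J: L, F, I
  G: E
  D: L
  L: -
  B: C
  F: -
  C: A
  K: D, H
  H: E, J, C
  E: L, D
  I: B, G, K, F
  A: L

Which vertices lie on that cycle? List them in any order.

DFS with gray/black marking from J:
J gray
  L gray
  L black
  F gray
  F black
  I gray
    B gray
      C gray
        A gray
          A→L: L black — skip
        A black
      C black
    B black
    G gray
      E gray
        E→L: L black — skip
        D gray
          D→L: L black — skip
        D black
      E black
    G black
    K gray
      K→D: D black — skip
      H gray
        H→E: E black — skip
        H→J: J is gray → back edge
Back edge closes the cycle J → I → K → H → J; its vertices are {H, I, J, K}.

H, I, J, K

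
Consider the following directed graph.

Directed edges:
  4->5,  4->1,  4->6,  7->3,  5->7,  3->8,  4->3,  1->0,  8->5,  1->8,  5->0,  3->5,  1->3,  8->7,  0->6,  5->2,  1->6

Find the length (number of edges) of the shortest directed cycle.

3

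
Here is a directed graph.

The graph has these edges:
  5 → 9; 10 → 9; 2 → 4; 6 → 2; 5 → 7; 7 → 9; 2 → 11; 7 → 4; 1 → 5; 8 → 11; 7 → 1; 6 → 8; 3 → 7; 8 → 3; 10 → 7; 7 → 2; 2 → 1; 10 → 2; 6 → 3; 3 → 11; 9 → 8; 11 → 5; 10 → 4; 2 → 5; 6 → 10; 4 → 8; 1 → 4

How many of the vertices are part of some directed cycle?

A vertex is on a directed cycle iff it belongs to a strongly connected component of size ≥ 2 (or has a self-loop).
The vertices on cycles are {1, 2, 3, 4, 5, 7, 8, 9, 11} — 9 in total.

9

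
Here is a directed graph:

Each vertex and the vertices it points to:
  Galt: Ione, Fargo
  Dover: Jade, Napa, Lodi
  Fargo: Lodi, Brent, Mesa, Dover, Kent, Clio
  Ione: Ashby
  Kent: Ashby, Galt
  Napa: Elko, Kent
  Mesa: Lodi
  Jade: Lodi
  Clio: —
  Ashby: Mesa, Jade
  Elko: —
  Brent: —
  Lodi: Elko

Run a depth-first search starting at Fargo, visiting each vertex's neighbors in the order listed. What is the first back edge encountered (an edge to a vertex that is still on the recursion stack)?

Galt→Fargo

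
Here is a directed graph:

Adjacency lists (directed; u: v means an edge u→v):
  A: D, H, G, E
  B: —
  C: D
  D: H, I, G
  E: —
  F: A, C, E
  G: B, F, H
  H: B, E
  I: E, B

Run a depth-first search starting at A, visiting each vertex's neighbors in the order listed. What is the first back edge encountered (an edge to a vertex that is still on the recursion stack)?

F->A

DFS from A (visiting each vertex's neighbors in the order listed); mark gray on enter, black on exit:
A gray
  D gray
    H gray
      B gray
      B black
      E gray
      E black
    H black
    I gray
      I→E: E black — skip
      I→B: B black — skip
    I black
    G gray
      G→B: B black — skip
      F gray
        F→A: A is gray → back edge
First back edge: F → A.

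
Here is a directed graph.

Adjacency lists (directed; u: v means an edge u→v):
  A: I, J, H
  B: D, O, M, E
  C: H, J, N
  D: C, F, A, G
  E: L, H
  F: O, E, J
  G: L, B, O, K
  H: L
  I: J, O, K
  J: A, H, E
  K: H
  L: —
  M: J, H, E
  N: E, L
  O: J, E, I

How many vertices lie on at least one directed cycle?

7

A vertex is on a directed cycle iff it belongs to a strongly connected component of size ≥ 2 (or has a self-loop).
The vertices on cycles are {A, B, D, G, I, J, O} — 7 in total.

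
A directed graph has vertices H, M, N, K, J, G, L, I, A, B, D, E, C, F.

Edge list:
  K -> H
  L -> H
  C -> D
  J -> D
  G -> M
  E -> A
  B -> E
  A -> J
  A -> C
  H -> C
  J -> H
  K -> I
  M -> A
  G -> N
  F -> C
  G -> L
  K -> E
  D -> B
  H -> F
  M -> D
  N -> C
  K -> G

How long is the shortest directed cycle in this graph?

For each vertex v, BFS finds the shortest path from v back to v.
The shortest such closed walk is E → A → J → D → B → E, length 5.

5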